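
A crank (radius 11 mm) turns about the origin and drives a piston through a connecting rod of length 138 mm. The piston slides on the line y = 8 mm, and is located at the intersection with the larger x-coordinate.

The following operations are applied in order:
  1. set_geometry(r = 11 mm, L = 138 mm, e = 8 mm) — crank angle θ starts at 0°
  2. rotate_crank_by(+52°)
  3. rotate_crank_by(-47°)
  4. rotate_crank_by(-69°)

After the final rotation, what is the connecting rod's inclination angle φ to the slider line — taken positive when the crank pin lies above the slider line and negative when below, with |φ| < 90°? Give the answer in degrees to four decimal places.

set_geometry: r = 11 mm, L = 138 mm, e = 8 mm; θ ← 0°
rotate_crank_by(+52°): θ ← 0° +52° = 52°
rotate_crank_by(-47°): θ ← 52° -47° = 5°
rotate_crank_by(-69°): θ ← 5° -69° = -64°
crank pin P = (r cos θ, r sin θ) = (4.822083, -9.886735)
h = r sin θ − e = -9.886735 − 8 = -17.886735
sin φ = h / L = -17.886735 / 138 = -0.12961402
φ = arcsin(-0.12961402) = -7.447288°

-7.4473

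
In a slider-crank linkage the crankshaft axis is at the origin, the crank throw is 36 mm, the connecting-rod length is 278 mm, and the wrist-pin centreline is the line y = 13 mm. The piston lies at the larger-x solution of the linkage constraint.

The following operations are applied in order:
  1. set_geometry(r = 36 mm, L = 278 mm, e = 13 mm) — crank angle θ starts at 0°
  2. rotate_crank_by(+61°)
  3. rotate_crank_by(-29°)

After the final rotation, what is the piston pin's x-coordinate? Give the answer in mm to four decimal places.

308.4633

set_geometry: r = 36 mm, L = 278 mm, e = 13 mm; θ ← 0°
rotate_crank_by(+61°): θ ← 0° +61° = 61°
rotate_crank_by(-29°): θ ← 61° -29° = 32°
crank pin P = (r cos θ, r sin θ) = (30.529731, 19.077094)
h = r sin θ − e = 19.077094 − 13 = 6.077094
x = r cos θ + √(L² − h²) = 30.529731 + √(77284.0 − 36.9311) = 30.529731 + 277.933569 = 308.463301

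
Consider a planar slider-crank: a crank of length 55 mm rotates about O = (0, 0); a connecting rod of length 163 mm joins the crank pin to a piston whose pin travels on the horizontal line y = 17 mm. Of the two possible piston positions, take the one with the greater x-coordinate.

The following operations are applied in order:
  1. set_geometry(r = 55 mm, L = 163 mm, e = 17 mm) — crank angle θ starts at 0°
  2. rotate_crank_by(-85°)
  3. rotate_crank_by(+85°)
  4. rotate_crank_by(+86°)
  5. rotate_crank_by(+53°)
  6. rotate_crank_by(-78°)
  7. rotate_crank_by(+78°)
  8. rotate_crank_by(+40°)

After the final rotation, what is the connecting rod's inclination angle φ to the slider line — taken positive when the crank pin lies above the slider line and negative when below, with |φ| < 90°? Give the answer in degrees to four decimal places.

set_geometry: r = 55 mm, L = 163 mm, e = 17 mm; θ ← 0°
rotate_crank_by(-85°): θ ← 0° -85° = -85°
rotate_crank_by(+85°): θ ← -85° +85° = 0°
rotate_crank_by(+86°): θ ← 0° +86° = 86°
rotate_crank_by(+53°): θ ← 86° +53° = 139°
rotate_crank_by(-78°): θ ← 139° -78° = 61°
rotate_crank_by(+78°): θ ← 61° +78° = 139°
rotate_crank_by(+40°): θ ← 139° +40° = 179°
crank pin P = (r cos θ, r sin θ) = (-54.991623, 0.959882)
h = r sin θ − e = 0.959882 − 17 = -16.040118
sin φ = h / L = -16.040118 / 163 = -0.09840563
φ = arcsin(-0.09840563) = -5.647367°

-5.6474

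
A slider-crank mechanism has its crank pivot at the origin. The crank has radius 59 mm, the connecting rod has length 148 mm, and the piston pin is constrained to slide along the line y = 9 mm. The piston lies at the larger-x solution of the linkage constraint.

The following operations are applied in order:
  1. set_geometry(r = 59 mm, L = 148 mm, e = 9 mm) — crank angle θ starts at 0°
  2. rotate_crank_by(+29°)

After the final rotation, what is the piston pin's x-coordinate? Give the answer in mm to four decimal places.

198.2985

set_geometry: r = 59 mm, L = 148 mm, e = 9 mm; θ ← 0°
rotate_crank_by(+29°): θ ← 0° +29° = 29°
crank pin P = (r cos θ, r sin θ) = (51.602563, 28.603768)
h = r sin θ − e = 28.603768 − 9 = 19.603768
x = r cos θ + √(L² − h²) = 51.602563 + √(21904.0 − 384.3077) = 51.602563 + 146.695918 = 198.298481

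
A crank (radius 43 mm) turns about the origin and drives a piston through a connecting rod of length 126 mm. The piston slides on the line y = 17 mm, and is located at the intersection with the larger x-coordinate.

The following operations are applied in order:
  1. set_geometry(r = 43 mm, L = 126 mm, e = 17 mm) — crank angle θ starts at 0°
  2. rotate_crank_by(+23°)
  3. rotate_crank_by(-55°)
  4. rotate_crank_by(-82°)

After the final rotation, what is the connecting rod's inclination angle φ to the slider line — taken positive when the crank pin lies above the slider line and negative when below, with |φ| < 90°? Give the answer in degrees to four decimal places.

set_geometry: r = 43 mm, L = 126 mm, e = 17 mm; θ ← 0°
rotate_crank_by(+23°): θ ← 0° +23° = 23°
rotate_crank_by(-55°): θ ← 23° -55° = -32°
rotate_crank_by(-82°): θ ← -32° -82° = -114°
crank pin P = (r cos θ, r sin θ) = (-17.489676, -39.282455)
h = r sin θ − e = -39.282455 − 17 = -56.282455
sin φ = h / L = -56.282455 / 126 = -0.44668615
φ = arcsin(-0.44668615) = -26.531269°

-26.5313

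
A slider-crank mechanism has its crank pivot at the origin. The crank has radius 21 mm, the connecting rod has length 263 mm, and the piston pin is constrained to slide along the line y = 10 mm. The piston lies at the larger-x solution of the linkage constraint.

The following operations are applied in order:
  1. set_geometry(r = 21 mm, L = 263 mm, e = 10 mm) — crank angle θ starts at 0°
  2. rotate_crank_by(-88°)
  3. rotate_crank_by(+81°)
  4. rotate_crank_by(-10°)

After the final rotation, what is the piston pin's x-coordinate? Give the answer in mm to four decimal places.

set_geometry: r = 21 mm, L = 263 mm, e = 10 mm; θ ← 0°
rotate_crank_by(-88°): θ ← 0° -88° = -88°
rotate_crank_by(+81°): θ ← -88° +81° = -7°
rotate_crank_by(-10°): θ ← -7° -10° = -17°
crank pin P = (r cos θ, r sin θ) = (20.082400, -6.139806)
h = r sin θ − e = -6.139806 − 10 = -16.139806
x = r cos θ + √(L² − h²) = 20.082400 + √(69169.0 − 260.4933) = 20.082400 + 262.504298 = 282.586698

282.5867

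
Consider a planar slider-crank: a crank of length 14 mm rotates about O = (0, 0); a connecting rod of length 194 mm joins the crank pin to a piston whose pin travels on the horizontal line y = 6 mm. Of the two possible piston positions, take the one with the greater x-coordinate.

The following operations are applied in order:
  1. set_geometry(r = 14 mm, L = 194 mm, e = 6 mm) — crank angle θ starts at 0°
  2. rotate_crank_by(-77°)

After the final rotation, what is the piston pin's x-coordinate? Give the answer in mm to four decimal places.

196.1525

set_geometry: r = 14 mm, L = 194 mm, e = 6 mm; θ ← 0°
rotate_crank_by(-77°): θ ← 0° -77° = -77°
crank pin P = (r cos θ, r sin θ) = (3.149315, -13.641181)
h = r sin θ − e = -13.641181 − 6 = -19.641181
x = r cos θ + √(L² − h²) = 3.149315 + √(37636.0 − 385.7760) = 3.149315 + 193.003171 = 196.152486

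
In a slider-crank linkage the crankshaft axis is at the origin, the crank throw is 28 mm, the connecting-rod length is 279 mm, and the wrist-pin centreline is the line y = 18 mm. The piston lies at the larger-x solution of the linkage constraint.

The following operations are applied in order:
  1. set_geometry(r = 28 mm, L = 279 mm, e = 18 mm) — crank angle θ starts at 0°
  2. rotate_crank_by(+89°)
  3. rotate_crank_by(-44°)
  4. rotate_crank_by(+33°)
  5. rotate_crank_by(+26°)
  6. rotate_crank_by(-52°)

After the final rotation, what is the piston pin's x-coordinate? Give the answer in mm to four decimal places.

set_geometry: r = 28 mm, L = 279 mm, e = 18 mm; θ ← 0°
rotate_crank_by(+89°): θ ← 0° +89° = 89°
rotate_crank_by(-44°): θ ← 89° -44° = 45°
rotate_crank_by(+33°): θ ← 45° +33° = 78°
rotate_crank_by(+26°): θ ← 78° +26° = 104°
rotate_crank_by(-52°): θ ← 104° -52° = 52°
crank pin P = (r cos θ, r sin θ) = (17.238521, 22.064301)
h = r sin θ − e = 22.064301 − 18 = 4.064301
x = r cos θ + √(L² − h²) = 17.238521 + √(77841.0 − 16.5185) = 17.238521 + 278.970395 = 296.208917

296.2089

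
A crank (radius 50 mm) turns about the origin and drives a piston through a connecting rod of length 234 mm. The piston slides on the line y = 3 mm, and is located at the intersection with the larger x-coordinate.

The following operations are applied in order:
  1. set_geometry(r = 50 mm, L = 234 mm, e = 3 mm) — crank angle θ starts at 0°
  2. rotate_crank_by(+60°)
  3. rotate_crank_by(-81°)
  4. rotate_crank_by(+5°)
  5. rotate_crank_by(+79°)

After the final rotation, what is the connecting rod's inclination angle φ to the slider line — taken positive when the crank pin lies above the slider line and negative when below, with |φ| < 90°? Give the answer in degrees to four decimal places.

10.2280

set_geometry: r = 50 mm, L = 234 mm, e = 3 mm; θ ← 0°
rotate_crank_by(+60°): θ ← 0° +60° = 60°
rotate_crank_by(-81°): θ ← 60° -81° = -21°
rotate_crank_by(+5°): θ ← -21° +5° = -16°
rotate_crank_by(+79°): θ ← -16° +79° = 63°
crank pin P = (r cos θ, r sin θ) = (22.699525, 44.550326)
h = r sin θ − e = 44.550326 − 3 = 41.550326
sin φ = h / L = 41.550326 / 234 = 0.17756550
φ = arcsin(0.17756550) = 10.227989°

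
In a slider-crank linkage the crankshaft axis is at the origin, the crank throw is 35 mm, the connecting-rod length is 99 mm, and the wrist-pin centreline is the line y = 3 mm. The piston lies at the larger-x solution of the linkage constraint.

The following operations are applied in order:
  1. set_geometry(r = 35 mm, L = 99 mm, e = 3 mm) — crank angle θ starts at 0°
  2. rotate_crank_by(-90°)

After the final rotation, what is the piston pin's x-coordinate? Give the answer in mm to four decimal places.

set_geometry: r = 35 mm, L = 99 mm, e = 3 mm; θ ← 0°
rotate_crank_by(-90°): θ ← 0° -90° = -90°
crank pin P = (r cos θ, r sin θ) = (0.000000, -35.000000)
h = r sin θ − e = -35.000000 − 3 = -38.000000
x = r cos θ + √(L² − h²) = 0.000000 + √(9801.0 − 1444.0000) = 0.000000 + 91.416629 = 91.416629

91.4166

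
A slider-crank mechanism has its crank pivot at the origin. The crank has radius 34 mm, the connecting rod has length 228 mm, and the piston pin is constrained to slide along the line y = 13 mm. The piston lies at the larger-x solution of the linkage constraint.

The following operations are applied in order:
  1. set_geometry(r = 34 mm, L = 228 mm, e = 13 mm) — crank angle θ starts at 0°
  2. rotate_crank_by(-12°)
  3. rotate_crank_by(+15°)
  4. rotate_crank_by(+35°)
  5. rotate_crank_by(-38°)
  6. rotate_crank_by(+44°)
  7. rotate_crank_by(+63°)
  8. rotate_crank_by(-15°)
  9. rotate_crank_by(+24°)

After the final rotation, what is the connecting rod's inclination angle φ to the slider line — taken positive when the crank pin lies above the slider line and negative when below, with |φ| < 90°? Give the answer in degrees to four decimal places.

4.4169

set_geometry: r = 34 mm, L = 228 mm, e = 13 mm; θ ← 0°
rotate_crank_by(-12°): θ ← 0° -12° = -12°
rotate_crank_by(+15°): θ ← -12° +15° = 3°
rotate_crank_by(+35°): θ ← 3° +35° = 38°
rotate_crank_by(-38°): θ ← 38° -38° = 0°
rotate_crank_by(+44°): θ ← 0° +44° = 44°
rotate_crank_by(+63°): θ ← 44° +63° = 107°
rotate_crank_by(-15°): θ ← 107° -15° = 92°
rotate_crank_by(+24°): θ ← 92° +24° = 116°
crank pin P = (r cos θ, r sin θ) = (-14.904619, 30.558998)
h = r sin θ − e = 30.558998 − 13 = 17.558998
sin φ = h / L = 17.558998 / 228 = 0.07701315
φ = arcsin(0.07701315) = 4.416902°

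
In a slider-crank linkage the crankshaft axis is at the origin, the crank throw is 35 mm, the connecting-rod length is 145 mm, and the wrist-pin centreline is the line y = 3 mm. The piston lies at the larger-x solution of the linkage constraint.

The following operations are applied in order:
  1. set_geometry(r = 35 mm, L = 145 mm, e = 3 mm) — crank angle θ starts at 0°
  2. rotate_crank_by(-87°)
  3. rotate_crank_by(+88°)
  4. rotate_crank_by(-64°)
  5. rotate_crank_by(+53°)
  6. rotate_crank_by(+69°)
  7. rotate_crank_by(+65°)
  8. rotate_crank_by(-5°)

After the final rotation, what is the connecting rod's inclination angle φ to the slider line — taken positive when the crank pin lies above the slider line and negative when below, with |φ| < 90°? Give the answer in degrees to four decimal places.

10.9776

set_geometry: r = 35 mm, L = 145 mm, e = 3 mm; θ ← 0°
rotate_crank_by(-87°): θ ← 0° -87° = -87°
rotate_crank_by(+88°): θ ← -87° +88° = 1°
rotate_crank_by(-64°): θ ← 1° -64° = -63°
rotate_crank_by(+53°): θ ← -63° +53° = -10°
rotate_crank_by(+69°): θ ← -10° +69° = 59°
rotate_crank_by(+65°): θ ← 59° +65° = 124°
rotate_crank_by(-5°): θ ← 124° -5° = 119°
crank pin P = (r cos θ, r sin θ) = (-16.968337, 30.611690)
h = r sin θ − e = 30.611690 − 3 = 27.611690
sin φ = h / L = 27.611690 / 145 = 0.19042545
φ = arcsin(0.19042545) = 10.977614°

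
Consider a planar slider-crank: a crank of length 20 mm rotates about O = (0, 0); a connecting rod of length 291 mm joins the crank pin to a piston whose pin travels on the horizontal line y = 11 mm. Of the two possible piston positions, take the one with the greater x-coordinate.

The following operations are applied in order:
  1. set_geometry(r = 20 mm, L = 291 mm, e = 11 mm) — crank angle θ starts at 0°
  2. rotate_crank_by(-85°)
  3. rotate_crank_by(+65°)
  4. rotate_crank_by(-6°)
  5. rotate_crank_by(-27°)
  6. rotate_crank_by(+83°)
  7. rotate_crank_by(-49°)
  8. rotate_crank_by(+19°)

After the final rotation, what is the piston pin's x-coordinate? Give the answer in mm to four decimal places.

310.7920

set_geometry: r = 20 mm, L = 291 mm, e = 11 mm; θ ← 0°
rotate_crank_by(-85°): θ ← 0° -85° = -85°
rotate_crank_by(+65°): θ ← -85° +65° = -20°
rotate_crank_by(-6°): θ ← -20° -6° = -26°
rotate_crank_by(-27°): θ ← -26° -27° = -53°
rotate_crank_by(+83°): θ ← -53° +83° = 30°
rotate_crank_by(-49°): θ ← 30° -49° = -19°
rotate_crank_by(+19°): θ ← -19° +19° = 0°
crank pin P = (r cos θ, r sin θ) = (20.000000, 0.000000)
h = r sin θ − e = 0.000000 − 11 = -11.000000
x = r cos θ + √(L² − h²) = 20.000000 + √(84681.0 − 121.0000) = 20.000000 + 290.792022 = 310.792022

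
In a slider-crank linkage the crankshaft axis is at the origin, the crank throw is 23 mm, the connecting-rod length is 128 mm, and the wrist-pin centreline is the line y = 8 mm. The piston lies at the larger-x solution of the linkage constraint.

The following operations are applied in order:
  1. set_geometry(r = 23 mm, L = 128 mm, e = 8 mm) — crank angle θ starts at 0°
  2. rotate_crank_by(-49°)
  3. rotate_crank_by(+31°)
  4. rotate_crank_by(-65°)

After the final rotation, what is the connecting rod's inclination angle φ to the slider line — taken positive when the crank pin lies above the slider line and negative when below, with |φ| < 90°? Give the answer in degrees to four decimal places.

set_geometry: r = 23 mm, L = 128 mm, e = 8 mm; θ ← 0°
rotate_crank_by(-49°): θ ← 0° -49° = -49°
rotate_crank_by(+31°): θ ← -49° +31° = -18°
rotate_crank_by(-65°): θ ← -18° -65° = -83°
crank pin P = (r cos θ, r sin θ) = (2.802995, -22.828561)
h = r sin θ − e = -22.828561 − 8 = -30.828561
sin φ = h / L = -30.828561 / 128 = -0.24084814
φ = arcsin(-0.24084814) = -13.936603°

-13.9366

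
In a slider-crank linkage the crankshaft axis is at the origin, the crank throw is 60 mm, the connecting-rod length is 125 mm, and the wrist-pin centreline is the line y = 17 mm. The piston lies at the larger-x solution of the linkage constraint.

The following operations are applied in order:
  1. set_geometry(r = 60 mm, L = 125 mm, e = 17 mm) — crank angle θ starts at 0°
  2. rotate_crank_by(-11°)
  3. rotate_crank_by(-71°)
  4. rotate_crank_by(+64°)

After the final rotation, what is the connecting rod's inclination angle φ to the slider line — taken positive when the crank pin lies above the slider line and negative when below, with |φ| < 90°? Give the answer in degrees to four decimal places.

-16.5187

set_geometry: r = 60 mm, L = 125 mm, e = 17 mm; θ ← 0°
rotate_crank_by(-11°): θ ← 0° -11° = -11°
rotate_crank_by(-71°): θ ← -11° -71° = -82°
rotate_crank_by(+64°): θ ← -82° +64° = -18°
crank pin P = (r cos θ, r sin θ) = (57.063391, -18.541020)
h = r sin θ − e = -18.541020 − 17 = -35.541020
sin φ = h / L = -35.541020 / 125 = -0.28432816
φ = arcsin(-0.28432816) = -16.518694°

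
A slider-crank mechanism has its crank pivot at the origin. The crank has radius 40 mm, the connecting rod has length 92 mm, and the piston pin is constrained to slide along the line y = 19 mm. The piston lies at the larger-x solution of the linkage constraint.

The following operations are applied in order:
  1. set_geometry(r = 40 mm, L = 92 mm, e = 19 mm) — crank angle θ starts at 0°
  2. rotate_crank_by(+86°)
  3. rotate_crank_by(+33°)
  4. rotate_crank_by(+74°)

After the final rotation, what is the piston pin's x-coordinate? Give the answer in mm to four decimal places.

set_geometry: r = 40 mm, L = 92 mm, e = 19 mm; θ ← 0°
rotate_crank_by(+86°): θ ← 0° +86° = 86°
rotate_crank_by(+33°): θ ← 86° +33° = 119°
rotate_crank_by(+74°): θ ← 119° +74° = 193°
crank pin P = (r cos θ, r sin θ) = (-38.974803, -8.998042)
h = r sin θ − e = -8.998042 − 19 = -27.998042
x = r cos θ + √(L² − h²) = -38.974803 + √(8464.0 − 783.8904) = -38.974803 + 87.636235 = 48.661432

48.6614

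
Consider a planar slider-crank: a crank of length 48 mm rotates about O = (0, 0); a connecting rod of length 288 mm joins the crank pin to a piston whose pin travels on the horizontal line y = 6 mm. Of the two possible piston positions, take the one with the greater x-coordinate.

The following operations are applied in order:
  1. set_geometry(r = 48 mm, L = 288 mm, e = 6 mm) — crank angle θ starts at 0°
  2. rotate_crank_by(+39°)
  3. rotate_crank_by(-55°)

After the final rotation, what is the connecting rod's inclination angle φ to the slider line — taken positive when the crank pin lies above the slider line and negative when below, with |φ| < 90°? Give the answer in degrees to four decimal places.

set_geometry: r = 48 mm, L = 288 mm, e = 6 mm; θ ← 0°
rotate_crank_by(+39°): θ ← 0° +39° = 39°
rotate_crank_by(-55°): θ ← 39° -55° = -16°
crank pin P = (r cos θ, r sin θ) = (46.140561, -13.230593)
h = r sin θ − e = -13.230593 − 6 = -19.230593
sin φ = h / L = -19.230593 / 288 = -0.06677289
φ = arcsin(-0.06677289) = -3.828654°

-3.8287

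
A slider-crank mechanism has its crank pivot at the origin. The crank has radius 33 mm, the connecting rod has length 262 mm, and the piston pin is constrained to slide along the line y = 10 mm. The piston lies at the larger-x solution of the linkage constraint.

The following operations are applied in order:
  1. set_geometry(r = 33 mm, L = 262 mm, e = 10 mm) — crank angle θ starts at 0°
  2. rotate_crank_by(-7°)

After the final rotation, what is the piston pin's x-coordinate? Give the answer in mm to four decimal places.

294.3785

set_geometry: r = 33 mm, L = 262 mm, e = 10 mm; θ ← 0°
rotate_crank_by(-7°): θ ← 0° -7° = -7°
crank pin P = (r cos θ, r sin θ) = (32.754023, -4.021688)
h = r sin θ − e = -4.021688 − 10 = -14.021688
x = r cos θ + √(L² − h²) = 32.754023 + √(68644.0 − 196.6077) = 32.754023 + 261.624525 = 294.378548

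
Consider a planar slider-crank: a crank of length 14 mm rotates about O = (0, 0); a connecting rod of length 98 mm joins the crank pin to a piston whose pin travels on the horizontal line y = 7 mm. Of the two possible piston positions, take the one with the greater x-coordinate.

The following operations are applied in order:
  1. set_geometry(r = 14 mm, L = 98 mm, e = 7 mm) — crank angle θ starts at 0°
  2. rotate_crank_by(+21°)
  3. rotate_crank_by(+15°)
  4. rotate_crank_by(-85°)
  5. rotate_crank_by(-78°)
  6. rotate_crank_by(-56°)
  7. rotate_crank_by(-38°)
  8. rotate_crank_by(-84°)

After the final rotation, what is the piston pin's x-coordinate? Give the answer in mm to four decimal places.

105.9282

set_geometry: r = 14 mm, L = 98 mm, e = 7 mm; θ ← 0°
rotate_crank_by(+21°): θ ← 0° +21° = 21°
rotate_crank_by(+15°): θ ← 21° +15° = 36°
rotate_crank_by(-85°): θ ← 36° -85° = -49°
rotate_crank_by(-78°): θ ← -49° -78° = -127°
rotate_crank_by(-56°): θ ← -127° -56° = -183°
rotate_crank_by(-38°): θ ← -183° -38° = -221°
rotate_crank_by(-84°): θ ← -221° -84° = -305°
crank pin P = (r cos θ, r sin θ) = (8.030070, 11.468129)
h = r sin θ − e = 11.468129 − 7 = 4.468129
x = r cos θ + √(L² − h²) = 8.030070 + √(9604.0 − 19.9642) = 8.030070 + 97.898089 = 105.928159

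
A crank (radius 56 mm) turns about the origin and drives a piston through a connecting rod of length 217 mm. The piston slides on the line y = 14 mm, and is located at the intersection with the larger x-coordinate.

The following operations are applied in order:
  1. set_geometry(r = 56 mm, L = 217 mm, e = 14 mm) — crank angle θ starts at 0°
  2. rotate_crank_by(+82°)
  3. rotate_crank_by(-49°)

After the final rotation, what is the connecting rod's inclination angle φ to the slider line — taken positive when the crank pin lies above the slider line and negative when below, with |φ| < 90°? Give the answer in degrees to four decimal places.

set_geometry: r = 56 mm, L = 217 mm, e = 14 mm; θ ← 0°
rotate_crank_by(+82°): θ ← 0° +82° = 82°
rotate_crank_by(-49°): θ ← 82° -49° = 33°
crank pin P = (r cos θ, r sin θ) = (46.965552, 30.499786)
h = r sin θ − e = 30.499786 − 14 = 16.499786
sin φ = h / L = 16.499786 / 217 = 0.07603588
φ = arcsin(0.07603588) = 4.360744°

4.3607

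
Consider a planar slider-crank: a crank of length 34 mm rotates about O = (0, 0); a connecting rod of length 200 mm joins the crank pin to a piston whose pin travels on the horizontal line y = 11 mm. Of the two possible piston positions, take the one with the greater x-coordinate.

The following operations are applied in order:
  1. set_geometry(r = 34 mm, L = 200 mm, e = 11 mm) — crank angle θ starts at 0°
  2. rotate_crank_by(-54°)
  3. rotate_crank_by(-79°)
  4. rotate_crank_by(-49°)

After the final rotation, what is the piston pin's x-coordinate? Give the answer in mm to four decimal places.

165.7798

set_geometry: r = 34 mm, L = 200 mm, e = 11 mm; θ ← 0°
rotate_crank_by(-54°): θ ← 0° -54° = -54°
rotate_crank_by(-79°): θ ← -54° -79° = -133°
rotate_crank_by(-49°): θ ← -133° -49° = -182°
crank pin P = (r cos θ, r sin θ) = (-33.979288, 1.186583)
h = r sin θ − e = 1.186583 − 11 = -9.813417
x = r cos θ + √(L² − h²) = -33.979288 + √(40000.0 − 96.3032) = -33.979288 + 199.759097 = 165.779809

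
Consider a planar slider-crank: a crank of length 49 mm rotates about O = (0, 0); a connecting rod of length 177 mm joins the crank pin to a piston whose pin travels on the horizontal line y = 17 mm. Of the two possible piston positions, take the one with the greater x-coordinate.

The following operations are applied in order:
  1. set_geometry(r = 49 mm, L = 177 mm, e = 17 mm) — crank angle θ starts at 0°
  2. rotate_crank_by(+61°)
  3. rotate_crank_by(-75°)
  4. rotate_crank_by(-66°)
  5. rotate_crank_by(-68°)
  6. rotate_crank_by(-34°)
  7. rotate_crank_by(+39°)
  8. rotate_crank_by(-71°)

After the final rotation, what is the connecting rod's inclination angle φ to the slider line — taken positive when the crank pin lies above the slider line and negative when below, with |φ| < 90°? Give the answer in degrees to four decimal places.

set_geometry: r = 49 mm, L = 177 mm, e = 17 mm; θ ← 0°
rotate_crank_by(+61°): θ ← 0° +61° = 61°
rotate_crank_by(-75°): θ ← 61° -75° = -14°
rotate_crank_by(-66°): θ ← -14° -66° = -80°
rotate_crank_by(-68°): θ ← -80° -68° = -148°
rotate_crank_by(-34°): θ ← -148° -34° = -182°
rotate_crank_by(+39°): θ ← -182° +39° = -143°
rotate_crank_by(-71°): θ ← -143° -71° = -214°
crank pin P = (r cos θ, r sin θ) = (-40.622841, 27.400452)
h = r sin θ − e = 27.400452 − 17 = 10.400452
sin φ = h / L = 10.400452 / 177 = 0.05875962
φ = arcsin(0.05875962) = 3.368618°

3.3686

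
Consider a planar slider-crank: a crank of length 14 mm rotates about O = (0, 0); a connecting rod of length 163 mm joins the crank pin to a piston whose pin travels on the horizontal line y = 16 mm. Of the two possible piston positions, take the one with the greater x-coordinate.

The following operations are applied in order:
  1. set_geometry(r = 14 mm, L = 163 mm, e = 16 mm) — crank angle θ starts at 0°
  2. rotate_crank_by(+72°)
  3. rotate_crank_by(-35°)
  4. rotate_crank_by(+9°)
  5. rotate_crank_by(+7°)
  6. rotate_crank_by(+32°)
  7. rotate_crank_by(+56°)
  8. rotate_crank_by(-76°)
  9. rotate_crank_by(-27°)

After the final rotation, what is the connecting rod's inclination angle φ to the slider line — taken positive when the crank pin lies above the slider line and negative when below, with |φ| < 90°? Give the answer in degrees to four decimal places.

-2.5953

set_geometry: r = 14 mm, L = 163 mm, e = 16 mm; θ ← 0°
rotate_crank_by(+72°): θ ← 0° +72° = 72°
rotate_crank_by(-35°): θ ← 72° -35° = 37°
rotate_crank_by(+9°): θ ← 37° +9° = 46°
rotate_crank_by(+7°): θ ← 46° +7° = 53°
rotate_crank_by(+32°): θ ← 53° +32° = 85°
rotate_crank_by(+56°): θ ← 85° +56° = 141°
rotate_crank_by(-76°): θ ← 141° -76° = 65°
rotate_crank_by(-27°): θ ← 65° -27° = 38°
crank pin P = (r cos θ, r sin θ) = (11.032151, 8.619261)
h = r sin θ − e = 8.619261 − 16 = -7.380739
sin φ = h / L = -7.380739 / 163 = -0.04528061
φ = arcsin(-0.04528061) = -2.595275°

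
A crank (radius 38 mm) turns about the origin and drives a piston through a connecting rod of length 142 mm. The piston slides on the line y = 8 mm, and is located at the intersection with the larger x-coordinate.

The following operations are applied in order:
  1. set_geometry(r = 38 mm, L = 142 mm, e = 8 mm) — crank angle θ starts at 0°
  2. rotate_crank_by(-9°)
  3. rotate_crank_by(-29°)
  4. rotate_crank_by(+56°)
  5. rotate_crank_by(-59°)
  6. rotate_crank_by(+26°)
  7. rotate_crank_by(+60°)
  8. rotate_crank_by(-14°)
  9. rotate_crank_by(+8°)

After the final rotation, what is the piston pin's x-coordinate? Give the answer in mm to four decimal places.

set_geometry: r = 38 mm, L = 142 mm, e = 8 mm; θ ← 0°
rotate_crank_by(-9°): θ ← 0° -9° = -9°
rotate_crank_by(-29°): θ ← -9° -29° = -38°
rotate_crank_by(+56°): θ ← -38° +56° = 18°
rotate_crank_by(-59°): θ ← 18° -59° = -41°
rotate_crank_by(+26°): θ ← -41° +26° = -15°
rotate_crank_by(+60°): θ ← -15° +60° = 45°
rotate_crank_by(-14°): θ ← 45° -14° = 31°
rotate_crank_by(+8°): θ ← 31° +8° = 39°
crank pin P = (r cos θ, r sin θ) = (29.531547, 23.914175)
h = r sin θ − e = 23.914175 − 8 = 15.914175
x = r cos θ + √(L² − h²) = 29.531547 + √(20164.0 − 253.2610) = 29.531547 + 141.105418 = 170.636965

170.6370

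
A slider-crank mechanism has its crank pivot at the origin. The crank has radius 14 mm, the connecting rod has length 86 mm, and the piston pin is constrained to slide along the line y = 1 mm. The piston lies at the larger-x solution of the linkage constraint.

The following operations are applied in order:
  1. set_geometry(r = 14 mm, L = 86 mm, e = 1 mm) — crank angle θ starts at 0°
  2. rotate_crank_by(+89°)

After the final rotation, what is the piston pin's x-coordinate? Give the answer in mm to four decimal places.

85.2564

set_geometry: r = 14 mm, L = 86 mm, e = 1 mm; θ ← 0°
rotate_crank_by(+89°): θ ← 0° +89° = 89°
crank pin P = (r cos θ, r sin θ) = (0.244334, 13.997868)
h = r sin θ − e = 13.997868 − 1 = 12.997868
x = r cos θ + √(L² − h²) = 0.244334 + √(7396.0 − 168.9446) = 0.244334 + 85.012090 = 85.256424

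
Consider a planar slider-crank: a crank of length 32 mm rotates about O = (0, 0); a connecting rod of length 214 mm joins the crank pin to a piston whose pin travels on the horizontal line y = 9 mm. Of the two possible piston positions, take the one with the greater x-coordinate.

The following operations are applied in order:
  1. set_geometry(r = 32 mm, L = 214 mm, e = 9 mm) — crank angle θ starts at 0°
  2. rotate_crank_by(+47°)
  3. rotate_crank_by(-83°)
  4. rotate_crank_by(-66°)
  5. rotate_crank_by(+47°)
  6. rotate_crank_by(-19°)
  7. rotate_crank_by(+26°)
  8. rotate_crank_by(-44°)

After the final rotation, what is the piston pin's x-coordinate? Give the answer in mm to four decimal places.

208.9227

set_geometry: r = 32 mm, L = 214 mm, e = 9 mm; θ ← 0°
rotate_crank_by(+47°): θ ← 0° +47° = 47°
rotate_crank_by(-83°): θ ← 47° -83° = -36°
rotate_crank_by(-66°): θ ← -36° -66° = -102°
rotate_crank_by(+47°): θ ← -102° +47° = -55°
rotate_crank_by(-19°): θ ← -55° -19° = -74°
rotate_crank_by(+26°): θ ← -74° +26° = -48°
rotate_crank_by(-44°): θ ← -48° -44° = -92°
crank pin P = (r cos θ, r sin θ) = (-1.116784, -31.980506)
h = r sin θ − e = -31.980506 − 9 = -40.980506
x = r cos θ + √(L² − h²) = -1.116784 + √(45796.0 − 1679.4019) = -1.116784 + 210.039516 = 208.922732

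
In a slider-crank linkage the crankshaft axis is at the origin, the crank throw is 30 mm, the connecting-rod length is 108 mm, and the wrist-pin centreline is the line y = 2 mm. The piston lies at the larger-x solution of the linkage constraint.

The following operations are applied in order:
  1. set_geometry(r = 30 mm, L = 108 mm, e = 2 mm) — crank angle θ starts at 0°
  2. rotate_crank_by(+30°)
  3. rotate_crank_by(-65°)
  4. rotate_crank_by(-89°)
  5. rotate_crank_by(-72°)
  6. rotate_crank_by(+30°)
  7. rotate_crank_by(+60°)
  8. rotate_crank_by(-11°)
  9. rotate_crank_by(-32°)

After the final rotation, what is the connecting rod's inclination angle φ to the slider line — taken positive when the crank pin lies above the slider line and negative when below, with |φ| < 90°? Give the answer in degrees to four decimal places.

-9.2989

set_geometry: r = 30 mm, L = 108 mm, e = 2 mm; θ ← 0°
rotate_crank_by(+30°): θ ← 0° +30° = 30°
rotate_crank_by(-65°): θ ← 30° -65° = -35°
rotate_crank_by(-89°): θ ← -35° -89° = -124°
rotate_crank_by(-72°): θ ← -124° -72° = -196°
rotate_crank_by(+30°): θ ← -196° +30° = -166°
rotate_crank_by(+60°): θ ← -166° +60° = -106°
rotate_crank_by(-11°): θ ← -106° -11° = -117°
rotate_crank_by(-32°): θ ← -117° -32° = -149°
crank pin P = (r cos θ, r sin θ) = (-25.715019, -15.451142)
h = r sin θ − e = -15.451142 − 2 = -17.451142
sin φ = h / L = -17.451142 / 108 = -0.16158465
φ = arcsin(-0.16158465) = -9.298887°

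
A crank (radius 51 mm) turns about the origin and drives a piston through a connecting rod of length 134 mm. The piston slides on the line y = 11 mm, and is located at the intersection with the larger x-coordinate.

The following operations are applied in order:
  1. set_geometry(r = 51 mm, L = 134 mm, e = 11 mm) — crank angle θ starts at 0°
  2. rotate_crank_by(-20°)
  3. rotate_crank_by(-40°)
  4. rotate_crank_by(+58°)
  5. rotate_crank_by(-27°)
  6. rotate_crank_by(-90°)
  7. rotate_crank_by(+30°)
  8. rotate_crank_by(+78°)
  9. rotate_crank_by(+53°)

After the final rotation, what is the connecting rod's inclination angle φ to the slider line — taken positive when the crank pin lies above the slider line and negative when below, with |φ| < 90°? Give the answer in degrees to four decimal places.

9.9378

set_geometry: r = 51 mm, L = 134 mm, e = 11 mm; θ ← 0°
rotate_crank_by(-20°): θ ← 0° -20° = -20°
rotate_crank_by(-40°): θ ← -20° -40° = -60°
rotate_crank_by(+58°): θ ← -60° +58° = -2°
rotate_crank_by(-27°): θ ← -2° -27° = -29°
rotate_crank_by(-90°): θ ← -29° -90° = -119°
rotate_crank_by(+30°): θ ← -119° +30° = -89°
rotate_crank_by(+78°): θ ← -89° +78° = -11°
rotate_crank_by(+53°): θ ← -11° +53° = 42°
crank pin P = (r cos θ, r sin θ) = (37.900386, 34.125661)
h = r sin θ − e = 34.125661 − 11 = 23.125661
sin φ = h / L = 23.125661 / 134 = 0.17257956
φ = arcsin(0.17257956) = 9.937834°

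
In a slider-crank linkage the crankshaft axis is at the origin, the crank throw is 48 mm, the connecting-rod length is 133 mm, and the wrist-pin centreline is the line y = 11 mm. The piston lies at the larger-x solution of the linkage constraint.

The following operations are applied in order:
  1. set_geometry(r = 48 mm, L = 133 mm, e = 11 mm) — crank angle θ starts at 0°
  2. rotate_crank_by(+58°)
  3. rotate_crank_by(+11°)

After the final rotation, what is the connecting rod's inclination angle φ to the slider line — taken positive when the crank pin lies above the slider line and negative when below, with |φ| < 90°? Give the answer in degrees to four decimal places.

set_geometry: r = 48 mm, L = 133 mm, e = 11 mm; θ ← 0°
rotate_crank_by(+58°): θ ← 0° +58° = 58°
rotate_crank_by(+11°): θ ← 58° +11° = 69°
crank pin P = (r cos θ, r sin θ) = (17.201662, 44.811860)
h = r sin θ − e = 44.811860 − 11 = 33.811860
sin φ = h / L = 33.811860 / 133 = 0.25422451
φ = arcsin(0.25422451) = 14.727639°

14.7276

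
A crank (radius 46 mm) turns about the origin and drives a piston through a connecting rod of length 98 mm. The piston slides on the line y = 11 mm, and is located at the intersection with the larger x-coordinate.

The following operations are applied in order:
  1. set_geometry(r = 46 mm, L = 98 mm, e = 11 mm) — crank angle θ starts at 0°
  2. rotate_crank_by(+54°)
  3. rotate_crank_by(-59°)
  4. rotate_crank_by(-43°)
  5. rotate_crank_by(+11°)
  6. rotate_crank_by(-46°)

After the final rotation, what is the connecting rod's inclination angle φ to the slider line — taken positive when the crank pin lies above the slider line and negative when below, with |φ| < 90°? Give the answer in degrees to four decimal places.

set_geometry: r = 46 mm, L = 98 mm, e = 11 mm; θ ← 0°
rotate_crank_by(+54°): θ ← 0° +54° = 54°
rotate_crank_by(-59°): θ ← 54° -59° = -5°
rotate_crank_by(-43°): θ ← -5° -43° = -48°
rotate_crank_by(+11°): θ ← -48° +11° = -37°
rotate_crank_by(-46°): θ ← -37° -46° = -83°
crank pin P = (r cos θ, r sin θ) = (5.605990, -45.657123)
h = r sin θ − e = -45.657123 − 11 = -56.657123
sin φ = h / L = -56.657123 / 98 = -0.57813391
φ = arcsin(-0.57813391) = -35.319398°

-35.3194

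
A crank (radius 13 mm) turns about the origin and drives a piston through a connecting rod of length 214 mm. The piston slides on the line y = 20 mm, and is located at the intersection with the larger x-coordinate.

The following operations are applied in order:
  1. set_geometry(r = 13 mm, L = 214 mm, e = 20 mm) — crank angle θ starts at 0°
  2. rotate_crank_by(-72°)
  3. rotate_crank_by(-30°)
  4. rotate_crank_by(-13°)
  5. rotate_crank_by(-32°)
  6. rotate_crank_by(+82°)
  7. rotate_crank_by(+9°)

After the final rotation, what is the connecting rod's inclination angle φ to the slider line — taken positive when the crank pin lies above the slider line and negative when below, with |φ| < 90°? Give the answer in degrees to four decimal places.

-8.2690

set_geometry: r = 13 mm, L = 214 mm, e = 20 mm; θ ← 0°
rotate_crank_by(-72°): θ ← 0° -72° = -72°
rotate_crank_by(-30°): θ ← -72° -30° = -102°
rotate_crank_by(-13°): θ ← -102° -13° = -115°
rotate_crank_by(-32°): θ ← -115° -32° = -147°
rotate_crank_by(+82°): θ ← -147° +82° = -65°
rotate_crank_by(+9°): θ ← -65° +9° = -56°
crank pin P = (r cos θ, r sin θ) = (7.269508, -10.777488)
h = r sin θ − e = -10.777488 − 20 = -30.777488
sin φ = h / L = -30.777488 / 214 = -0.14382004
φ = arcsin(-0.14382004) = -8.268956°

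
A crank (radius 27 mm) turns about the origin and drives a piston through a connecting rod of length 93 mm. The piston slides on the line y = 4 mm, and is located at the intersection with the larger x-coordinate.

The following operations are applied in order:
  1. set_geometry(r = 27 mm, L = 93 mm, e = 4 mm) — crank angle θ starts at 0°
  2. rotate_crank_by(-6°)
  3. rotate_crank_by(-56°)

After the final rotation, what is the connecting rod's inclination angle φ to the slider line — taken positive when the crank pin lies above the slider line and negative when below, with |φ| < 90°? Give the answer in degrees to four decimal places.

set_geometry: r = 27 mm, L = 93 mm, e = 4 mm; θ ← 0°
rotate_crank_by(-6°): θ ← 0° -6° = -6°
rotate_crank_by(-56°): θ ← -6° -56° = -62°
crank pin P = (r cos θ, r sin θ) = (12.675732, -23.839585)
h = r sin θ − e = -23.839585 − 4 = -27.839585
sin φ = h / L = -27.839585 / 93 = -0.29935038
φ = arcsin(-0.29935038) = -17.418589°

-17.4186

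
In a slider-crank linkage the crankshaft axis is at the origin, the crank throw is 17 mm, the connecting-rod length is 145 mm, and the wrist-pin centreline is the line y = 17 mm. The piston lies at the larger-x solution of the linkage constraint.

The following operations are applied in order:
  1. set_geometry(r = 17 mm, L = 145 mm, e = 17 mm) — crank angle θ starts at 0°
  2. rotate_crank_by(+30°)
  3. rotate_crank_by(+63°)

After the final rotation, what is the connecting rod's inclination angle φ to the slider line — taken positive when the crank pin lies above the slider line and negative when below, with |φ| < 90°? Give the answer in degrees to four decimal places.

-0.0092

set_geometry: r = 17 mm, L = 145 mm, e = 17 mm; θ ← 0°
rotate_crank_by(+30°): θ ← 0° +30° = 30°
rotate_crank_by(+63°): θ ← 30° +63° = 93°
crank pin P = (r cos θ, r sin θ) = (-0.889711, 16.976702)
h = r sin θ − e = 16.976702 − 17 = -0.023298
sin φ = h / L = -0.023298 / 145 = -0.00016068
φ = arcsin(-0.00016068) = -0.009206°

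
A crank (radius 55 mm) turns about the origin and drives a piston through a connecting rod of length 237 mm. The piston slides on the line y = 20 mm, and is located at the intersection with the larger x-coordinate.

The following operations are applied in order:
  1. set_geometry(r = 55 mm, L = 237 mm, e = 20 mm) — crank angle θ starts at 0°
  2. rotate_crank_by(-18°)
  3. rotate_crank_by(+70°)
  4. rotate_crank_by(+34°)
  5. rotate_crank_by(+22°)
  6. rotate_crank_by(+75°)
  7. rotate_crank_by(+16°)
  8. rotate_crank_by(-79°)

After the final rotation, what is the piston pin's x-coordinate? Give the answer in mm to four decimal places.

set_geometry: r = 55 mm, L = 237 mm, e = 20 mm; θ ← 0°
rotate_crank_by(-18°): θ ← 0° -18° = -18°
rotate_crank_by(+70°): θ ← -18° +70° = 52°
rotate_crank_by(+34°): θ ← 52° +34° = 86°
rotate_crank_by(+22°): θ ← 86° +22° = 108°
rotate_crank_by(+75°): θ ← 108° +75° = 183°
rotate_crank_by(+16°): θ ← 183° +16° = 199°
rotate_crank_by(-79°): θ ← 199° -79° = 120°
crank pin P = (r cos θ, r sin θ) = (-27.500000, 47.631397)
h = r sin θ − e = 47.631397 − 20 = 27.631397
x = r cos θ + √(L² − h²) = -27.500000 + √(56169.0 − 763.4941) = -27.500000 + 235.383742 = 207.883742

207.8837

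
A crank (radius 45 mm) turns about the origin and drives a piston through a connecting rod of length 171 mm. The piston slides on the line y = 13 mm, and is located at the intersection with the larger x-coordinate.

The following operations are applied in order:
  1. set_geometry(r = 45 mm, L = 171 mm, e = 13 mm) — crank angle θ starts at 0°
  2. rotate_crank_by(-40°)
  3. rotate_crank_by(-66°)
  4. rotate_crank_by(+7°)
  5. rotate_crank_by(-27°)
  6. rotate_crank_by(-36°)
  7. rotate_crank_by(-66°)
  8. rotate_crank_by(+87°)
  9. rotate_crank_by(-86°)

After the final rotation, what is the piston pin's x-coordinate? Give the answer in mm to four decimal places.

139.1469

set_geometry: r = 45 mm, L = 171 mm, e = 13 mm; θ ← 0°
rotate_crank_by(-40°): θ ← 0° -40° = -40°
rotate_crank_by(-66°): θ ← -40° -66° = -106°
rotate_crank_by(+7°): θ ← -106° +7° = -99°
rotate_crank_by(-27°): θ ← -99° -27° = -126°
rotate_crank_by(-36°): θ ← -126° -36° = -162°
rotate_crank_by(-66°): θ ← -162° -66° = -228°
rotate_crank_by(+87°): θ ← -228° +87° = -141°
rotate_crank_by(-86°): θ ← -141° -86° = -227°
crank pin P = (r cos θ, r sin θ) = (-30.689926, 32.910917)
h = r sin θ − e = 32.910917 − 13 = 19.910917
x = r cos θ + √(L² − h²) = -30.689926 + √(29241.0 − 396.4446) = -30.689926 + 169.836849 = 139.146923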